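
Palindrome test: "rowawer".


Word: "rowawer"
Reversed: "rewawor"
Forward == Backward? rowawer != rewawor
Palindrome = No


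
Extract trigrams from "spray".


Word: "spray" (length 5)
Number of trigrams = 5 - 3 + 1 = 3
  Position 0: "spr"
  Position 1: "pra"
  Position 2: "ray"
Trigrams = "spr", "pra", "ray"


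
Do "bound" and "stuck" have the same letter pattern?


Pattern of "bound": [0, 1, 2, 3, 4]
Pattern of "stuck": [0, 1, 2, 3, 4]
Patterns match
Same pattern = Yes


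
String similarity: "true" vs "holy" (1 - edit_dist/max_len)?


Word 1: "true" (length 4)
Word 2: "holy" (length 4)
One optimal edit sequence:
  1. substitute 't' -> 'h'  (+1)
  2. substitute 'r' -> 'o'  (+1)
  3. substitute 'u' -> 'l'  (+1)
  4. substitute 'e' -> 'y'  (+1)
Edit distance = 4
Max length = max(4, 4) = 4
Similarity = 1 - 4/4
= 0.0000


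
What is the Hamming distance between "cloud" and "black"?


Comparing character by character (same length = 5):
  Pos 0: 'c' vs 'b' !=
  Pos 1: 'l' vs 'l' =
  Pos 2: 'o' vs 'a' !=
  Pos 3: 'u' vs 'c' !=
  Pos 4: 'd' vs 'k' !=
Hamming distance = 4


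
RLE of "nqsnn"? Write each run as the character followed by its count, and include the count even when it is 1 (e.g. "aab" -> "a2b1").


String: "nqsnn"
Scanning for consecutive runs:
  'n' x 1
  'q' x 1
  's' x 1
  'n' x 2
RLE = "n1q1s1n2"


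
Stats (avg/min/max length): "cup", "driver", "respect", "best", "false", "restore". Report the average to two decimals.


Lengths: "cup"=3, "driver"=6, "respect"=7, "best"=4, "false"=5, "restore"=7
Sum = 32, Count = 6
Average = 32/6 = 5.33
= avg=5.33, min=3, max=7


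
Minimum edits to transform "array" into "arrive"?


Word 1: "array" (length 5)
Word 2: "arrive" (length 6)
One optimal edit sequence (insert/delete/substitute each cost 1):
  1. keep 'a'
  2. keep 'r'
  3. keep 'r'
  4. insert 'i'  (+1)
  5. substitute 'a' -> 'v'  (+1)
  6. substitute 'y' -> 'e'  (+1)
Total edit operations: 3
Edit distance = 3


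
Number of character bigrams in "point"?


Word: "point" (length 5)
Number of 2-grams = length - 2 + 1 = 5 - 2 + 1
= 4


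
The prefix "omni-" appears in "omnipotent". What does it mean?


Prefix: omni-
As in: omnipotent -> omni- + potent
Meaning = all


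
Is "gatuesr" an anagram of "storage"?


Word 1: "storage" → sorted: aegorst
Word 2: "gatuesr" → sorted: aegrstu
Same letters? aegorst != aegrstu
Anagram = No


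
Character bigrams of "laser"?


Word: "laser" (length 5)
Number of bigrams = 5 - 2 + 1 = 4
  Position 0: "la"
  Position 1: "as"
  Position 2: "se"
  Position 3: "er"
Bigrams = "la", "as", "se", "er"


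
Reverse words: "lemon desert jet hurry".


Original: "lemon desert jet hurry"
Words (1..n): lemon | desert | jet | hurry
Reversed (n..1): hurry | jet | desert | lemon
Result = "hurry jet desert lemon"


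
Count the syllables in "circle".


Word: "circle"
Syllable breakdown: cir-cle
Counting: 2 parts
= 2 syllables


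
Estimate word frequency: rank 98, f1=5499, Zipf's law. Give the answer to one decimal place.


Zipf's law: f(r) = f(1) / r
f(1) = 5499
f(98) = 5499 / 98
= 56.1 occurrences


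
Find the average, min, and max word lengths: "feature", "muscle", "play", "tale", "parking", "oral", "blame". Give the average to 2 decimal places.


Lengths: "feature"=7, "muscle"=6, "play"=4, "tale"=4, "parking"=7, "oral"=4, "blame"=5
Sum = 37, Count = 7
Average = 37/7 = 5.29
= avg=5.29, min=4, max=7


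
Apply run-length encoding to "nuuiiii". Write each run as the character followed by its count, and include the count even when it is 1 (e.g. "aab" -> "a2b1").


String: "nuuiiii"
Scanning for consecutive runs:
  'n' x 1
  'u' x 2
  'i' x 4
RLE = "n1u2i4"


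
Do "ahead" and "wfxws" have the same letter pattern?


Pattern of "ahead": [0, 1, 2, 0, 3]
Pattern of "wfxws": [0, 1, 2, 0, 3]
Patterns match
Same pattern = Yes


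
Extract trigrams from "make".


Word: "make" (length 4)
Number of trigrams = 4 - 3 + 1 = 2
  Position 0: "mak"
  Position 1: "ake"
Trigrams = "mak", "ake"


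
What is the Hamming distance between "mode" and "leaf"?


Comparing character by character (same length = 4):
  Pos 0: 'm' vs 'l' !=
  Pos 1: 'o' vs 'e' !=
  Pos 2: 'd' vs 'a' !=
  Pos 3: 'e' vs 'f' !=
Hamming distance = 4


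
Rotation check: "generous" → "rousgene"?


Word: "generous", Candidate: "rousgene"
Method: check if candidate is substring of word+word
"generousgenerous" contains "rousgene"? Yes
Is rotation = Yes


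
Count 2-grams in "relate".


Word: "relate" (length 6)
Number of 2-grams = length - 2 + 1 = 6 - 2 + 1
= 5


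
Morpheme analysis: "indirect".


Word: "indirect"
Morphemes: in- / direct
Each morpheme carries meaning
= 2 morphemes


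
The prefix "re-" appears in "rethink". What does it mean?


Prefix: re-
Example: rethink (re- + think)
Meaning = again


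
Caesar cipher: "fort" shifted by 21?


Word: "fort"
Shift: 21
Each letter → (letter + shift) mod 26:
  'f' (5) + 21 = 0 → 'a'
  'o' (14) + 21 = 9 → 'j'
  'r' (17) + 21 = 12 → 'm'
  't' (19) + 21 = 14 → 'o'
Result = "ajmo"


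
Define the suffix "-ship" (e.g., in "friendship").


Suffix: -ship
Example: friendship = friend + -ship
Meaning = state / position


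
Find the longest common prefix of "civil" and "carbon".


Word 1: "civil"
Word 2: "carbon"
Comparing from start:
  Pos 0: 'c' == 'c'
  Pos 1: 'i' != 'a' (stop)
LCP = "c" (length 1)


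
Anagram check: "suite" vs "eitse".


Word 1: "suite" → sorted: eistu
Word 2: "eitse" → sorted: eeist
Same letters? eistu != eeist
Anagram = No


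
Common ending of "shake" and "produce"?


Word 1: "shake"
Word 2: "produce"
Comparing from end:
  Pos -1: 'e' == 'e'
  Pos -2: 'k' != 'c' (stop)
LCS = "e" (length 1)


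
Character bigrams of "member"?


Word: "member" (length 6)
Number of bigrams = 6 - 2 + 1 = 5
  Position 0: "me"
  Position 1: "em"
  Position 2: "mb"
  Position 3: "be"
  Position 4: "er"
Bigrams = "me", "em", "mb", "be", "er"


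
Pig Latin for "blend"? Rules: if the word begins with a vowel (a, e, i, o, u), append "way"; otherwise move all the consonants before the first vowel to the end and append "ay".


Word: "blend"
Starts with consonant(s) → move to end, add 'ay'
Consonant cluster: "bl"
Pig Latin = "endblay"


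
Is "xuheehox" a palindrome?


Word: "xuheehox"
Reversed: "xoheehux"
Forward == Backward? xuheehox != xoheehux
Palindrome = No


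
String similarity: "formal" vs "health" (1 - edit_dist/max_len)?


Word 1: "formal" (length 6)
Word 2: "health" (length 6)
One optimal edit sequence:
  1. substitute 'f' -> 'h'  (+1)
  2. substitute 'o' -> 'e'  (+1)
  3. substitute 'r' -> 'a'  (+1)
  4. substitute 'm' -> 'l'  (+1)
  5. substitute 'a' -> 't'  (+1)
  6. substitute 'l' -> 'h'  (+1)
Edit distance = 6
Max length = max(6, 6) = 6
Similarity = 1 - 6/6
= 0.0000


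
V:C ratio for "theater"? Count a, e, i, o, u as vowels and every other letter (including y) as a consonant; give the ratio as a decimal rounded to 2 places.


Word: "theater"
Vowels (a,e,i,o,u): 3
Consonants: 4
Ratio = 3/4
= 0.75


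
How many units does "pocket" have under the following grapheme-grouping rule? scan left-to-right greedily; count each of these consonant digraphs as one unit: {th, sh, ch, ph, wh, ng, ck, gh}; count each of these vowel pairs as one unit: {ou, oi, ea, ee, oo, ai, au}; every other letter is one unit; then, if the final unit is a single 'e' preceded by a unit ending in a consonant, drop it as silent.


Word: "pocket" (6 letters)
Left-to-right scan:
  [1] 'p' (letter)
  [2] 'o' (letter)
  [3] 'ck' (digraph)
  [4] 'e' (letter)
  [5] 't' (letter)
Units from scan: 5
Sound units = 5 units


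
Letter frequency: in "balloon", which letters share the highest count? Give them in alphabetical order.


Word: "balloon"
Letter counts:
  'a': 1
  'b': 1
  'l': 2
  'n': 1
  'o': 2
Maximum count = 2
Most frequent = 'l', 'o' (2 times each)


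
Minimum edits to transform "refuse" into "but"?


Word 1: "refuse" (length 6)
Word 2: "but" (length 3)
One optimal edit sequence (insert/delete/substitute each cost 1):
  1. delete 'r'  (+1)
  2. delete 'e'  (+1)
  3. substitute 'f' -> 'b'  (+1)
  4. keep 'u'
  5. delete 's'  (+1)
  6. substitute 'e' -> 't'  (+1)
Total edit operations: 5
Edit distance = 5


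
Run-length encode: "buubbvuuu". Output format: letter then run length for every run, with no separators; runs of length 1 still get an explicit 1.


String: "buubbvuuu"
Scanning for consecutive runs:
  'b' x 1
  'u' x 2
  'b' x 2
  'v' x 1
  'u' x 3
RLE = "b1u2b2v1u3"


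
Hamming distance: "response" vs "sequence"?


Comparing character by character (same length = 8):
  Pos 0: 'r' vs 's' !=
  Pos 1: 'e' vs 'e' =
  Pos 2: 's' vs 'q' !=
  Pos 3: 'p' vs 'u' !=
  Pos 4: 'o' vs 'e' !=
  Pos 5: 'n' vs 'n' =
  Pos 6: 's' vs 'c' !=
  Pos 7: 'e' vs 'e' =
Hamming distance = 5


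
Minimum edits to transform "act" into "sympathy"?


Word 1: "act" (length 3)
Word 2: "sympathy" (length 8)
One optimal edit sequence (insert/delete/substitute each cost 1):
  1. insert 's'  (+1)
  2. insert 'y'  (+1)
  3. insert 'm'  (+1)
  4. insert 'p'  (+1)
  5. keep 'a'
  6. insert 't'  (+1)
  7. substitute 'c' -> 'h'  (+1)
  8. substitute 't' -> 'y'  (+1)
Total edit operations: 7
Edit distance = 7


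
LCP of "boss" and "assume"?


Word 1: "boss"
Word 2: "assume"
Comparing from start:
  Pos 0: 'b' != 'a' (stop)
LCP = "" (length 0)


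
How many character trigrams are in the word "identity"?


Word: "identity" (length 8)
Number of 3-grams = length - 3 + 1 = 8 - 3 + 1
= 6


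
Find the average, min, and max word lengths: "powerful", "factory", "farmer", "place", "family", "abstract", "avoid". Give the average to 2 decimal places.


Lengths: "powerful"=8, "factory"=7, "farmer"=6, "place"=5, "family"=6, "abstract"=8, "avoid"=5
Sum = 45, Count = 7
Average = 45/7 = 6.43
= avg=6.43, min=5, max=8


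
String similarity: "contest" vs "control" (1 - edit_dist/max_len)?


Word 1: "contest" (length 7)
Word 2: "control" (length 7)
One optimal edit sequence:
  1. keep 'c'
  2. keep 'o'
  3. keep 'n'
  4. keep 't'
  5. substitute 'e' -> 'r'  (+1)
  6. substitute 's' -> 'o'  (+1)
  7. substitute 't' -> 'l'  (+1)
Edit distance = 3
Max length = max(7, 7) = 7
Similarity = 1 - 3/7
= 0.5714


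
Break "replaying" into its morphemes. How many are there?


Word: "replaying"
Morphemes: re- / play / -ing
Each morpheme carries meaning
= 3 morphemes


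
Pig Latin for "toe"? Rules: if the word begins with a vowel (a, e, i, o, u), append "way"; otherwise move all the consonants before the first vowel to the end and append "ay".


Word: "toe"
Starts with consonant(s) → move to end, add 'ay'
Consonant cluster: "t"
Pig Latin = "oetay"


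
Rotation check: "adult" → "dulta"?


Word: "adult", Candidate: "dulta"
Method: check if candidate is substring of word+word
"adultadult" contains "dulta"? Yes
Is rotation = Yes


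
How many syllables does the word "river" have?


Word: "river"
Syllable breakdown: riv / er
Counting: 2 parts
= 2 syllables


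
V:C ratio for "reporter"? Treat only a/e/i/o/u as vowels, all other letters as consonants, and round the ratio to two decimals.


Word: "reporter"
Vowels (a,e,i,o,u): 3
Consonants: 5
Ratio = 3/5
= 0.60


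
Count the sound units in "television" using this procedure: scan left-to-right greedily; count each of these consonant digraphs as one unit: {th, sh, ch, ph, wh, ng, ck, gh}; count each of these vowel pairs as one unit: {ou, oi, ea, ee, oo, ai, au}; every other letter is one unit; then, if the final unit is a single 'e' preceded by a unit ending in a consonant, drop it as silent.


Word: "television" (10 letters)
Left-to-right scan:
  [1] 't' (letter)
  [2] 'e' (letter)
  [3] 'l' (letter)
  [4] 'e' (letter)
  [5] 'v' (letter)
  [6] 'i' (letter)
  [7] 's' (letter)
  [8] 'i' (letter)
  [9] 'o' (letter)
  [10] 'n' (letter)
Units from scan: 10
Sound units = 10 units


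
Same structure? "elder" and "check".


Pattern of "elder": [0, 1, 2, 0, 3]
Pattern of "check": [0, 1, 2, 0, 3]
Patterns match
Same pattern = Yes


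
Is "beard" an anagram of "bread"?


Word 1: "bread" → sorted: abder
Word 2: "beard" → sorted: abder
Same letters? abder == abder
Anagram = Yes


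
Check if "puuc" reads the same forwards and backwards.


Word: "puuc"
Reversed: "cuup"
Forward == Backward? puuc != cuup
Palindrome = No


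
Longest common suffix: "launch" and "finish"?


Word 1: "launch"
Word 2: "finish"
Comparing from end:
  Pos -1: 'h' == 'h'
  Pos -2: 'c' != 's' (stop)
LCS = "h" (length 1)


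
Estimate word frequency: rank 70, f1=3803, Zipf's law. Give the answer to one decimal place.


Zipf's law: f(r) = f(1) / r
f(1) = 3803
f(70) = 3803 / 70
= 54.3 occurrences


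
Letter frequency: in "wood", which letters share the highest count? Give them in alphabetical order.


Word: "wood"
Letter counts:
  'd': 1
  'o': 2
  'w': 1
Maximum count = 2
Most frequent = 'o' (2 times each)


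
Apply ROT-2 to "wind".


Word: "wind"
Shift: 2
Each letter → (letter + shift) mod 26:
  'w' (22) + 2 = 24 → 'y'
  'i' (8) + 2 = 10 → 'k'
  'n' (13) + 2 = 15 → 'p'
  'd' (3) + 2 = 5 → 'f'
Result = "ykpf"


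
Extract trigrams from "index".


Word: "index" (length 5)
Number of trigrams = 5 - 3 + 1 = 3
  Position 0: "ind"
  Position 1: "nde"
  Position 2: "dex"
Trigrams = "ind", "nde", "dex"


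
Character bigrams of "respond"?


Word: "respond" (length 7)
Number of bigrams = 7 - 2 + 1 = 6
  Position 0: "re"
  Position 1: "es"
  Position 2: "sp"
  Position 3: "po"
  Position 4: "on"
  Position 5: "nd"
Bigrams = "re", "es", "sp", "po", "on", "nd"


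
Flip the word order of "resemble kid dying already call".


Original: "resemble kid dying already call"
Words (1..n): resemble | kid | dying | already | call
Reversed (n..1): call | already | dying | kid | resemble
Result = "call already dying kid resemble"


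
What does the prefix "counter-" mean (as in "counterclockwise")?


Prefix: counter-
As in: counterclockwise -> counter- + clockwise
Meaning = against / opposite


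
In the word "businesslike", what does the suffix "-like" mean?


Suffix: -like
Example: businesslike (business + -like)
Meaning = resembling


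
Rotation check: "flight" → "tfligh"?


Word: "flight", Candidate: "tfligh"
Method: check if candidate is substring of word+word
"flightflight" contains "tfligh"? Yes
Is rotation = Yes


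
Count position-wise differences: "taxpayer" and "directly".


Comparing character by character (same length = 8):
  Pos 0: 't' vs 'd' !=
  Pos 1: 'a' vs 'i' !=
  Pos 2: 'x' vs 'r' !=
  Pos 3: 'p' vs 'e' !=
  Pos 4: 'a' vs 'c' !=
  Pos 5: 'y' vs 't' !=
  Pos 6: 'e' vs 'l' !=
  Pos 7: 'r' vs 'y' !=
Hamming distance = 8


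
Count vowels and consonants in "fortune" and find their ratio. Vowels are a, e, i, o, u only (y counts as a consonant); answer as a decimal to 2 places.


Word: "fortune"
Vowels (a,e,i,o,u): 3
Consonants: 4
Ratio = 3/4
= 0.75


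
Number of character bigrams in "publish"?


Word: "publish" (length 7)
Number of 2-grams = length - 2 + 1 = 7 - 2 + 1
= 6


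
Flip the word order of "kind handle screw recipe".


Original: "kind handle screw recipe"
Words (1..n): kind | handle | screw | recipe
Reversed (n..1): recipe | screw | handle | kind
Result = "recipe screw handle kind"


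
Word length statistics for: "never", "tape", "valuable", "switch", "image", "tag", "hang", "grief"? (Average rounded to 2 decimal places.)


Lengths: "never"=5, "tape"=4, "valuable"=8, "switch"=6, "image"=5, "tag"=3, "hang"=4, "grief"=5
Sum = 40, Count = 8
Average = 40/8 = 5.00
= avg=5.00, min=3, max=8


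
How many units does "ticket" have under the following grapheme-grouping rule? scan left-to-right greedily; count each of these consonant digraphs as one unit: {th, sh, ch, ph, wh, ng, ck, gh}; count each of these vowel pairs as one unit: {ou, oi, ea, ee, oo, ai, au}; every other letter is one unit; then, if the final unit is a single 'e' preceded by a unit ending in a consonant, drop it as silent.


Word: "ticket" (6 letters)
Left-to-right scan:
  1. 't' (letter)
  2. 'i' (letter)
  3. 'ck' (digraph)
  4. 'e' (letter)
  5. 't' (letter)
Units from scan: 5
Sound units = 5 units


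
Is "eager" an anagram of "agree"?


Word 1: "agree" → sorted: aeegr
Word 2: "eager" → sorted: aeegr
Same letters? aeegr == aeegr
Anagram = Yes


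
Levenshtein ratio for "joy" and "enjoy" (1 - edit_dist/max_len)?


Word 1: "joy" (length 3)
Word 2: "enjoy" (length 5)
One optimal edit sequence:
  1. insert 'e'  (+1)
  2. insert 'n'  (+1)
  3. keep 'j'
  4. keep 'o'
  5. keep 'y'
Edit distance = 2
Max length = max(3, 5) = 5
Similarity = 1 - 2/5
= 0.6000


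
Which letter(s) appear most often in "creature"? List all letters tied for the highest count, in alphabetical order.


Word: "creature"
Letter counts:
  'a': 1
  'c': 1
  'e': 2
  'r': 2
  't': 1
  'u': 1
Maximum count = 2
Most frequent = 'e', 'r' (2 times each)


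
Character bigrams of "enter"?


Word: "enter" (length 5)
Number of bigrams = 5 - 2 + 1 = 4
  Position 0: "en"
  Position 1: "nt"
  Position 2: "te"
  Position 3: "er"
Bigrams = "en", "nt", "te", "er"


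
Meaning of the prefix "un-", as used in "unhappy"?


Prefix: un-
Example: unhappy (un- + happy)
Meaning = not / reverse


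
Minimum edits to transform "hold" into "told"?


Word 1: "hold" (length 4)
Word 2: "told" (length 4)
One optimal edit sequence (insert/delete/substitute each cost 1):
  1. substitute 'h' -> 't'  (+1)
  2. keep 'o'
  3. keep 'l'
  4. keep 'd'
Total edit operations: 1
Edit distance = 1


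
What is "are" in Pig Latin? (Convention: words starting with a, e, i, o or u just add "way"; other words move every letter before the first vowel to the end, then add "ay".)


Word: "are"
Starts with vowel → add 'way'
Pig Latin = "areway"


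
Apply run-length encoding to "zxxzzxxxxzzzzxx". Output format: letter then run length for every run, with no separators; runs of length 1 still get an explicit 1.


String: "zxxzzxxxxzzzzxx"
Scanning for consecutive runs:
  'z' x 1
  'x' x 2
  'z' x 2
  'x' x 4
  'z' x 4
  'x' x 2
RLE = "z1x2z2x4z4x2"


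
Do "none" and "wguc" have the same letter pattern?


Pattern of "none": [0, 1, 0, 2]
Pattern of "wguc": [0, 1, 2, 3]
Patterns do not match
Same pattern = No


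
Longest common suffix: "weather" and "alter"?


Word 1: "weather"
Word 2: "alter"
Comparing from end:
  Pos -1: 'r' == 'r'
  Pos -2: 'e' == 'e'
  Pos -3: 'h' != 't' (stop)
LCS = "er" (length 2)


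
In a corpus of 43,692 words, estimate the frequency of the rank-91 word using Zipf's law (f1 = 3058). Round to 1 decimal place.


Zipf's law: f(r) = f(1) / r
f(1) = 3058
f(91) = 3058 / 91
= 33.6 occurrences


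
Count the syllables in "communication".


Word: "communication"
Syllable breakdown: com · mu · ni · ca · tion
Counting: 5 parts
= 5 syllables


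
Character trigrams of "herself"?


Word: "herself" (length 7)
Number of trigrams = 7 - 3 + 1 = 5
  Position 0: "her"
  Position 1: "ers"
  Position 2: "rse"
  Position 3: "sel"
  Position 4: "elf"
Trigrams = "her", "ers", "rse", "sel", "elf"


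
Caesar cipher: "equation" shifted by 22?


Word: "equation"
Shift: 22
Each letter → (letter + shift) mod 26:
  'e' (4) + 22 = 0 → 'a'
  'q' (16) + 22 = 12 → 'm'
  'u' (20) + 22 = 16 → 'q'
  'a' (0) + 22 = 22 → 'w'
  't' (19) + 22 = 15 → 'p'
  'i' (8) + 22 = 4 → 'e'
  'o' (14) + 22 = 10 → 'k'
  'n' (13) + 22 = 9 → 'j'
Result = "amqwpekj"


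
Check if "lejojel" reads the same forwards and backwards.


Word: "lejojel"
Reversed: "lejojel"
Forward == Backward? lejojel == lejojel
Palindrome = Yes


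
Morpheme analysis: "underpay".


Word: "underpay"
Morphemes: under- / pay
Each morpheme carries meaning
= 2 morphemes


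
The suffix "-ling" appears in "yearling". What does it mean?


Suffix: -ling
Example: yearling = year + -ling
Meaning = small / young


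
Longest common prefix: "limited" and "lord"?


Word 1: "limited"
Word 2: "lord"
Comparing from start:
  Pos 0: 'l' == 'l'
  Pos 1: 'i' != 'o' (stop)
LCP = "l" (length 1)


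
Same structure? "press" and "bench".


Pattern of "press": [0, 1, 2, 3, 3]
Pattern of "bench": [0, 1, 2, 3, 4]
Patterns do not match
Same pattern = No


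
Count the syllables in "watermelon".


Word: "watermelon"
Syllable breakdown: wa | ter | mel | on
Counting: 4 parts
= 4 syllables


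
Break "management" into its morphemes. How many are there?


Word: "management"
Morphemes: manage + -ment
Each morpheme carries meaning
= 2 morphemes


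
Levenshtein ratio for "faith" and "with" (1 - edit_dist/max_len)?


Word 1: "faith" (length 5)
Word 2: "with" (length 4)
One optimal edit sequence:
  1. delete 'f'  (+1)
  2. substitute 'a' -> 'w'  (+1)
  3. keep 'i'
  4. keep 't'
  5. keep 'h'
Edit distance = 2
Max length = max(5, 4) = 5
Similarity = 1 - 2/5
= 0.6000


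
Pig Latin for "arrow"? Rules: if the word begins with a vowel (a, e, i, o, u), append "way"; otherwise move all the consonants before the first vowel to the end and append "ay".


Word: "arrow"
Starts with vowel → add 'way'
Pig Latin = "arrowway"


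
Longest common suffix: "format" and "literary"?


Word 1: "format"
Word 2: "literary"
Comparing from end:
  Pos -1: 't' != 'y' (stop)
LCS = "" (length 0)


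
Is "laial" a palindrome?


Word: "laial"
Reversed: "laial"
Forward == Backward? laial == laial
Palindrome = Yes


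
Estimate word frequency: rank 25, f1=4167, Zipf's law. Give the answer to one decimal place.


Zipf's law: f(r) = f(1) / r
f(1) = 4167
f(25) = 4167 / 25
= 166.7 occurrences


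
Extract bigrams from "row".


Word: "row" (length 3)
Number of bigrams = 3 - 2 + 1 = 2
  Position 0: "ro"
  Position 1: "ow"
Bigrams = "ro", "ow"


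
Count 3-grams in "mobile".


Word: "mobile" (length 6)
Number of 3-grams = length - 3 + 1 = 6 - 3 + 1
= 4


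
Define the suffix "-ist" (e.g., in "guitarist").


Suffix: -ist
Example: guitarist = guitar + -ist
Meaning = one who practices


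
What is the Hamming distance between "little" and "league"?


Comparing character by character (same length = 6):
  Pos 0: 'l' vs 'l' =
  Pos 1: 'i' vs 'e' !=
  Pos 2: 't' vs 'a' !=
  Pos 3: 't' vs 'g' !=
  Pos 4: 'l' vs 'u' !=
  Pos 5: 'e' vs 'e' =
Hamming distance = 4


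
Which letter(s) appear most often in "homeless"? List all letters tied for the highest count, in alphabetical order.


Word: "homeless"
Letter counts:
  'e': 2
  'h': 1
  'l': 1
  'm': 1
  'o': 1
  's': 2
Maximum count = 2
Most frequent = 'e', 's' (2 times each)


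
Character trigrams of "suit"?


Word: "suit" (length 4)
Number of trigrams = 4 - 3 + 1 = 2
  Position 0: "sui"
  Position 1: "uit"
Trigrams = "sui", "uit"


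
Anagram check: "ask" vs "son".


Word 1: "ask" → sorted: aks
Word 2: "son" → sorted: nos
Same letters? aks != nos
Anagram = No


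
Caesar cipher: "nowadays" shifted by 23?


Word: "nowadays"
Shift: 23
Each letter → (letter + shift) mod 26:
  'n' (13) + 23 = 10 → 'k'
  'o' (14) + 23 = 11 → 'l'
  'w' (22) + 23 = 19 → 't'
  'a' (0) + 23 = 23 → 'x'
  'd' (3) + 23 = 0 → 'a'
  'a' (0) + 23 = 23 → 'x'
  'y' (24) + 23 = 21 → 'v'
  's' (18) + 23 = 15 → 'p'
Result = "kltxaxvp"


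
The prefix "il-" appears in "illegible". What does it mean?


Prefix: il-
Example: illegible = il- + legible
Meaning = not


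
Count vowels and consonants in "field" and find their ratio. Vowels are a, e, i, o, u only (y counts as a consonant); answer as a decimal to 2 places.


Word: "field"
Vowels (a,e,i,o,u): 2
Consonants: 3
Ratio = 2/3
= 0.67


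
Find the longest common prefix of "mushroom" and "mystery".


Word 1: "mushroom"
Word 2: "mystery"
Comparing from start:
  Pos 0: 'm' == 'm'
  Pos 1: 'u' != 'y' (stop)
LCP = "m" (length 1)


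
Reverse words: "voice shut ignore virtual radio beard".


Original: "voice shut ignore virtual radio beard"
Words (1..n): voice | shut | ignore | virtual | radio | beard
Reversed (n..1): beard | radio | virtual | ignore | shut | voice
Result = "beard radio virtual ignore shut voice"


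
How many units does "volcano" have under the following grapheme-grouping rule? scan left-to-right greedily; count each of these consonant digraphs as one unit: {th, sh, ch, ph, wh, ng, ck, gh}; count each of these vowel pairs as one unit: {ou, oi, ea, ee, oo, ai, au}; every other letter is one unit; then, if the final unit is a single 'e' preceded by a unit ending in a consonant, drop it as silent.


Word: "volcano" (7 letters)
Left-to-right scan:
  [1] 'v' (letter)
  [2] 'o' (letter)
  [3] 'l' (letter)
  [4] 'c' (letter)
  [5] 'a' (letter)
  [6] 'n' (letter)
  [7] 'o' (letter)
Units from scan: 7
Sound units = 7 units


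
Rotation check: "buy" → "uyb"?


Word: "buy", Candidate: "uyb"
Method: check if candidate is substring of word+word
"buybuy" contains "uyb"? Yes
Is rotation = Yes


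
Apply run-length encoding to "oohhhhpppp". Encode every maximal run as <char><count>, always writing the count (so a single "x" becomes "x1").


String: "oohhhhpppp"
Scanning for consecutive runs:
  'o' x 2
  'h' x 4
  'p' x 4
RLE = "o2h4p4"


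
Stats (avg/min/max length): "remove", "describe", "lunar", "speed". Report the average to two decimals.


Lengths: "remove"=6, "describe"=8, "lunar"=5, "speed"=5
Sum = 24, Count = 4
Average = 24/4 = 6.00
= avg=6.00, min=5, max=8


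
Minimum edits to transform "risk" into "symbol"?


Word 1: "risk" (length 4)
Word 2: "symbol" (length 6)
One optimal edit sequence (insert/delete/substitute each cost 1):
  1. insert 's'  (+1)
  2. insert 'y'  (+1)
  3. substitute 'r' -> 'm'  (+1)
  4. substitute 'i' -> 'b'  (+1)
  5. substitute 's' -> 'o'  (+1)
  6. substitute 'k' -> 'l'  (+1)
Total edit operations: 6
Edit distance = 6


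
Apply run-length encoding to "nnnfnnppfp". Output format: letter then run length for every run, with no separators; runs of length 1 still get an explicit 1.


String: "nnnfnnppfp"
Scanning for consecutive runs:
  'n' x 3
  'f' x 1
  'n' x 2
  'p' x 2
  'f' x 1
  'p' x 1
RLE = "n3f1n2p2f1p1"


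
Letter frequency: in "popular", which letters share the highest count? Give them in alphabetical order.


Word: "popular"
Letter counts:
  'a': 1
  'l': 1
  'o': 1
  'p': 2
  'r': 1
  'u': 1
Maximum count = 2
Most frequent = 'p' (2 times each)


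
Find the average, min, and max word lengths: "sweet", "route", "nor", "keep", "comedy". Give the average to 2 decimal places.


Lengths: "sweet"=5, "route"=5, "nor"=3, "keep"=4, "comedy"=6
Sum = 23, Count = 5
Average = 23/5 = 4.60
= avg=4.60, min=3, max=6


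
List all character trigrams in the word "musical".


Word: "musical" (length 7)
Number of trigrams = 7 - 3 + 1 = 5
  Position 0: "mus"
  Position 1: "usi"
  Position 2: "sic"
  Position 3: "ica"
  Position 4: "cal"
Trigrams = "mus", "usi", "sic", "ica", "cal"


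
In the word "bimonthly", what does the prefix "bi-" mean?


Prefix: bi-
Example: bimonthly (bi- + monthly)
Meaning = two


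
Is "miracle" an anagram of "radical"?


Word 1: "radical" → sorted: aacdilr
Word 2: "miracle" → sorted: aceilmr
Same letters? aacdilr != aceilmr
Anagram = No


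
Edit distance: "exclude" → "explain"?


Word 1: "exclude" (length 7)
Word 2: "explain" (length 7)
One optimal edit sequence (insert/delete/substitute each cost 1):
  1. keep 'e'
  2. keep 'x'
  3. substitute 'c' -> 'p'  (+1)
  4. keep 'l'
  5. substitute 'u' -> 'a'  (+1)
  6. substitute 'd' -> 'i'  (+1)
  7. substitute 'e' -> 'n'  (+1)
Total edit operations: 4
Edit distance = 4


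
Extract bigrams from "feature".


Word: "feature" (length 7)
Number of bigrams = 7 - 2 + 1 = 6
  Position 0: "fe"
  Position 1: "ea"
  Position 2: "at"
  Position 3: "tu"
  Position 4: "ur"
  Position 5: "re"
Bigrams = "fe", "ea", "at", "tu", "ur", "re"


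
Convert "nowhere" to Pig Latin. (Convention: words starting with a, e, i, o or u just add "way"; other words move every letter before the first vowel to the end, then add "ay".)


Word: "nowhere"
Starts with consonant(s) → move to end, add 'ay'
Consonant cluster: "n"
Pig Latin = "owherenay"


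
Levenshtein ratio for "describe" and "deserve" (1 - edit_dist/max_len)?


Word 1: "describe" (length 8)
Word 2: "deserve" (length 7)
One optimal edit sequence:
  1. keep 'd'
  2. keep 'e'
  3. keep 's'
  4. substitute 'c' -> 'e'  (+1)
  5. keep 'r'
  6. delete 'i'  (+1)
  7. substitute 'b' -> 'v'  (+1)
  8. keep 'e'
Edit distance = 3
Max length = max(8, 7) = 8
Similarity = 1 - 3/8
= 0.6250


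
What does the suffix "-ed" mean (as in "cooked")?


Suffix: -ed
As in: cooked -> cook + -ed
Meaning = past tense


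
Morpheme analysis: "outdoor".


Word: "outdoor"
Morphemes: out- | door
Each morpheme carries meaning
= 2 morphemes


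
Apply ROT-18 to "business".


Word: "business"
Shift: 18
Each letter → (letter + shift) mod 26:
  'b' (1) + 18 = 19 → 't'
  'u' (20) + 18 = 12 → 'm'
  's' (18) + 18 = 10 → 'k'
  'i' (8) + 18 = 0 → 'a'
  'n' (13) + 18 = 5 → 'f'
  'e' (4) + 18 = 22 → 'w'
  's' (18) + 18 = 10 → 'k'
  's' (18) + 18 = 10 → 'k'
Result = "tmkafwkk"


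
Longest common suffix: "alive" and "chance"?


Word 1: "alive"
Word 2: "chance"
Comparing from end:
  Pos -1: 'e' == 'e'
  Pos -2: 'v' != 'c' (stop)
LCS = "e" (length 1)


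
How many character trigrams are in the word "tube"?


Word: "tube" (length 4)
Number of 3-grams = length - 3 + 1 = 4 - 3 + 1
= 2


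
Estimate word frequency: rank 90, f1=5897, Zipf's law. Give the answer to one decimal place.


Zipf's law: f(r) = f(1) / r
f(1) = 5897
f(90) = 5897 / 90
= 65.5 occurrences


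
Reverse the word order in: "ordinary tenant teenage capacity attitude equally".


Original: "ordinary tenant teenage capacity attitude equally"
Words (1..n): ordinary | tenant | teenage | capacity | attitude | equally
Reversed (n..1): equally | attitude | capacity | teenage | tenant | ordinary
Result = "equally attitude capacity teenage tenant ordinary"


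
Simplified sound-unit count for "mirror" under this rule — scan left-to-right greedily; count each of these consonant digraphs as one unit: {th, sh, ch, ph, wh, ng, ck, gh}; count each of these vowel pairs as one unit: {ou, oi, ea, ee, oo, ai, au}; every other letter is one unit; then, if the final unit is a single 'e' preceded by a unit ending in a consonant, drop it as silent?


Word: "mirror" (6 letters)
Left-to-right scan:
  [1] 'm' (letter)
  [2] 'i' (letter)
  [3] 'r' (letter)
  [4] 'r' (letter)
  [5] 'o' (letter)
  [6] 'r' (letter)
Units from scan: 6
Sound units = 6 units


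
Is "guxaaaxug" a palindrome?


Word: "guxaaaxug"
Reversed: "guxaaaxug"
Forward == Backward? guxaaaxug == guxaaaxug
Palindrome = Yes


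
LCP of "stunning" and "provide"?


Word 1: "stunning"
Word 2: "provide"
Comparing from start:
  Pos 0: 's' != 'p' (stop)
LCP = "" (length 0)


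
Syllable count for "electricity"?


Word: "electricity"
Syllable breakdown: e | lec | tric | i | ty
Counting: 5 parts
= 5 syllables


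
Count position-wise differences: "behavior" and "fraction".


Comparing character by character (same length = 8):
  Pos 0: 'b' vs 'f' !=
  Pos 1: 'e' vs 'r' !=
  Pos 2: 'h' vs 'a' !=
  Pos 3: 'a' vs 'c' !=
  Pos 4: 'v' vs 't' !=
  Pos 5: 'i' vs 'i' =
  Pos 6: 'o' vs 'o' =
  Pos 7: 'r' vs 'n' !=
Hamming distance = 6


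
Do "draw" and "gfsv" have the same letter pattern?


Pattern of "draw": [0, 1, 2, 3]
Pattern of "gfsv": [0, 1, 2, 3]
Patterns match
Same pattern = Yes


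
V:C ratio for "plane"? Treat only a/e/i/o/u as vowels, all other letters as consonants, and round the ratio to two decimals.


Word: "plane"
Vowels (a,e,i,o,u): 2
Consonants: 3
Ratio = 2/3
= 0.67


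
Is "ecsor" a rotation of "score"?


Word: "score", Candidate: "ecsor"
Method: check if candidate is substring of word+word
"scorescore" contains "ecsor"? No
Is rotation = No


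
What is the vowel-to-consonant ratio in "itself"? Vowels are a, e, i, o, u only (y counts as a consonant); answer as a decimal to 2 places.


Word: "itself"
Vowels (a,e,i,o,u): 2
Consonants: 4
Ratio = 2/4
= 0.50


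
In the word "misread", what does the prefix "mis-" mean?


Prefix: mis-
Example: misread (mis- + read)
Meaning = wrongly


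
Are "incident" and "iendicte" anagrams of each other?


Word 1: "incident" → sorted: cdeiinnt
Word 2: "iendicte" → sorted: cdeeiint
Same letters? cdeiinnt != cdeeiint
Anagram = No


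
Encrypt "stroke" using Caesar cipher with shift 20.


Word: "stroke"
Shift: 20
Each letter → (letter + shift) mod 26:
  's' (18) + 20 = 12 → 'm'
  't' (19) + 20 = 13 → 'n'
  'r' (17) + 20 = 11 → 'l'
  'o' (14) + 20 = 8 → 'i'
  'k' (10) + 20 = 4 → 'e'
  'e' (4) + 20 = 24 → 'y'
Result = "mnliey"


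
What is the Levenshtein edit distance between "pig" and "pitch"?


Word 1: "pig" (length 3)
Word 2: "pitch" (length 5)
One optimal edit sequence (insert/delete/substitute each cost 1):
  1. keep 'p'
  2. keep 'i'
  3. insert 't'  (+1)
  4. insert 'c'  (+1)
  5. substitute 'g' -> 'h'  (+1)
Total edit operations: 3
Edit distance = 3


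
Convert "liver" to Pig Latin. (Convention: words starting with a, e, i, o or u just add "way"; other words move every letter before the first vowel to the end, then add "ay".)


Word: "liver"
Starts with consonant(s) → move to end, add 'ay'
Consonant cluster: "l"
Pig Latin = "iverlay"


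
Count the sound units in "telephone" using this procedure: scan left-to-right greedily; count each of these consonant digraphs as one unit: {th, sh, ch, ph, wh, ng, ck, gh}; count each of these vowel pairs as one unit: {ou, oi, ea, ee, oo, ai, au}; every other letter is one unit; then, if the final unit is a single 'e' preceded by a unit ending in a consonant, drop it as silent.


Word: "telephone" (9 letters)
Left-to-right scan:
  [1] 't' (letter)
  [2] 'e' (letter)
  [3] 'l' (letter)
  [4] 'e' (letter)
  [5] 'ph' (digraph)
  [6] 'o' (letter)
  [7] 'n' (letter)
  [8] 'e' (letter)
Units from scan: 8
Final unit is 'e' after a consonant -> drop as silent (-1)
Sound units = 7 units


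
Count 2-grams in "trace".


Word: "trace" (length 5)
Number of 2-grams = length - 2 + 1 = 5 - 2 + 1
= 4


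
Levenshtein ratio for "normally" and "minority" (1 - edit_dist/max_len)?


Word 1: "normally" (length 8)
Word 2: "minority" (length 8)
One optimal edit sequence:
  1. insert 'm'  (+1)
  2. insert 'i'  (+1)
  3. keep 'n'
  4. keep 'o'
  5. keep 'r'
  6. delete 'm'  (+1)
  7. delete 'a'  (+1)
  8. substitute 'l' -> 'i'  (+1)
  9. substitute 'l' -> 't'  (+1)
  10. keep 'y'
Edit distance = 6
Max length = max(8, 8) = 8
Similarity = 1 - 6/8
= 0.2500


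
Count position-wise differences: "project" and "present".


Comparing character by character (same length = 7):
  Pos 0: 'p' vs 'p' =
  Pos 1: 'r' vs 'r' =
  Pos 2: 'o' vs 'e' !=
  Pos 3: 'j' vs 's' !=
  Pos 4: 'e' vs 'e' =
  Pos 5: 'c' vs 'n' !=
  Pos 6: 't' vs 't' =
Hamming distance = 3


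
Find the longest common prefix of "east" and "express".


Word 1: "east"
Word 2: "express"
Comparing from start:
  Pos 0: 'e' == 'e'
  Pos 1: 'a' != 'x' (stop)
LCP = "e" (length 1)


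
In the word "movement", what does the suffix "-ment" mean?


Suffix: -ment
Example: movement (move + -ment)
Meaning = result of action


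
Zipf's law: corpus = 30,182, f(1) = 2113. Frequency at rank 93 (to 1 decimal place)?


Zipf's law: f(r) = f(1) / r
f(1) = 2113
f(93) = 2113 / 93
= 22.7 occurrences


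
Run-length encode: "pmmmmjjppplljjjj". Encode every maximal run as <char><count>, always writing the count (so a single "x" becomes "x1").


String: "pmmmmjjppplljjjj"
Scanning for consecutive runs:
  'p' x 1
  'm' x 4
  'j' x 2
  'p' x 3
  'l' x 2
  'j' x 4
RLE = "p1m4j2p3l2j4"


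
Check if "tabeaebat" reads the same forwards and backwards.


Word: "tabeaebat"
Reversed: "tabeaebat"
Forward == Backward? tabeaebat == tabeaebat
Palindrome = Yes


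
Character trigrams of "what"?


Word: "what" (length 4)
Number of trigrams = 4 - 3 + 1 = 2
  Position 0: "wha"
  Position 1: "hat"
Trigrams = "wha", "hat"


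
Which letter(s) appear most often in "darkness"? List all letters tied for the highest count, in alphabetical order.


Word: "darkness"
Letter counts:
  'a': 1
  'd': 1
  'e': 1
  'k': 1
  'n': 1
  'r': 1
  's': 2
Maximum count = 2
Most frequent = 's' (2 times each)


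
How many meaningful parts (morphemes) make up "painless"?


Word: "painless"
Morphemes: pain + -less
Each morpheme carries meaning
= 2 morphemes


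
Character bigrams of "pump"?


Word: "pump" (length 4)
Number of bigrams = 4 - 2 + 1 = 3
  Position 0: "pu"
  Position 1: "um"
  Position 2: "mp"
Bigrams = "pu", "um", "mp"


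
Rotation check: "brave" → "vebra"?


Word: "brave", Candidate: "vebra"
Method: check if candidate is substring of word+word
"bravebrave" contains "vebra"? Yes
Is rotation = Yes


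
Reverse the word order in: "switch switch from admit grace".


Original: "switch switch from admit grace"
Words (1..n): switch | switch | from | admit | grace
Reversed (n..1): grace | admit | from | switch | switch
Result = "grace admit from switch switch"


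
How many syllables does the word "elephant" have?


Word: "elephant"
Syllable breakdown: el-e-phant
Counting: 3 parts
= 3 syllables


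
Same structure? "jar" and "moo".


Pattern of "jar": [0, 1, 2]
Pattern of "moo": [0, 1, 1]
Patterns do not match
Same pattern = No


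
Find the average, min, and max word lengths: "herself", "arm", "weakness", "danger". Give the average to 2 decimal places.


Lengths: "herself"=7, "arm"=3, "weakness"=8, "danger"=6
Sum = 24, Count = 4
Average = 24/4 = 6.00
= avg=6.00, min=3, max=8


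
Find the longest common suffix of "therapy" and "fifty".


Word 1: "therapy"
Word 2: "fifty"
Comparing from end:
  Pos -1: 'y' == 'y'
  Pos -2: 'p' != 't' (stop)
LCS = "y" (length 1)


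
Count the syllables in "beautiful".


Word: "beautiful"
Syllable breakdown: beau-ti-ful
Counting: 3 parts
= 3 syllables


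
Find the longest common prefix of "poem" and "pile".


Word 1: "poem"
Word 2: "pile"
Comparing from start:
  Pos 0: 'p' == 'p'
  Pos 1: 'o' != 'i' (stop)
LCP = "p" (length 1)


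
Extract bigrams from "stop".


Word: "stop" (length 4)
Number of bigrams = 4 - 2 + 1 = 3
  Position 0: "st"
  Position 1: "to"
  Position 2: "op"
Bigrams = "st", "to", "op"


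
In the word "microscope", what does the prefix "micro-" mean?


Prefix: micro-
Example: microscope (micro- + scope)
Meaning = small


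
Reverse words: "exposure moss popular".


Original: "exposure moss popular"
Words (1..n): exposure | moss | popular
Reversed (n..1): popular | moss | exposure
Result = "popular moss exposure"


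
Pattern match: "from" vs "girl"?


Pattern of "from": [0, 1, 2, 3]
Pattern of "girl": [0, 1, 2, 3]
Patterns match
Same pattern = Yes


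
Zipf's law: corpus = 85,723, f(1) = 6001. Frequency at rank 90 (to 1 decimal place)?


Zipf's law: f(r) = f(1) / r
f(1) = 6001
f(90) = 6001 / 90
= 66.7 occurrences


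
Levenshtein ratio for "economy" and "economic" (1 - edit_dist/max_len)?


Word 1: "economy" (length 7)
Word 2: "economic" (length 8)
One optimal edit sequence:
  1. keep 'e'
  2. keep 'c'
  3. keep 'o'
  4. keep 'n'
  5. keep 'o'
  6. keep 'm'
  7. insert 'i'  (+1)
  8. substitute 'y' -> 'c'  (+1)
Edit distance = 2
Max length = max(7, 8) = 8
Similarity = 1 - 2/8
= 0.7500
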